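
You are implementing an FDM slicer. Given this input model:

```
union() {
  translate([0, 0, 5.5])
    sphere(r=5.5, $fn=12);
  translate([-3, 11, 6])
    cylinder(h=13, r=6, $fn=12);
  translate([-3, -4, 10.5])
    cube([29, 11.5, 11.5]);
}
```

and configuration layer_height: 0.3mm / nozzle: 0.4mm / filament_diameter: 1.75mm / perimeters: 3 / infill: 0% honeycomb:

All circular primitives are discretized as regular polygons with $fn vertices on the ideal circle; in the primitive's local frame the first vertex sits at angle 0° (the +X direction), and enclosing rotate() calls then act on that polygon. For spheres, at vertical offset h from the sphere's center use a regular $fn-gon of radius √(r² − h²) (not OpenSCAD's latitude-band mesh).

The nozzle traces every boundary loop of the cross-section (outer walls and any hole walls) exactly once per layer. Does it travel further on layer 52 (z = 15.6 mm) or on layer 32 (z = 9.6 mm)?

layer 52 (z = 15.6 mm)

Layer 52 (z = 15.6): the sphere does not reach this height (|z−center|=10.100 > r=5.5); the r=6 cylinder at (-3, 11) contributes a regular 12-gon of circumradius 6 (perimeter = 2·12·6.000·sin(180°/12) = 37.27 mm); the cube at (-3, -4) is present — its section is the full 29×11.5 rectangle (perimeter 81.00 mm); Merging all regions: the regions partially overlap (shared area 7.73 mm²), so the edge portions inside another operand are dropped and the merged outline is re-measured after clipping — boundary = 105.57 mm. So its perimeter = 105.57 mm. Layer 32 (z = 9.6): the r=5.5 sphere contributes a regular 12-gon of circumradius √(5.5²−4.1²) = 3.666 (perimeter = 2·12·3.666·sin(180°/12) = 22.77 mm); the r=6 cylinder at (-3, 11) gives a regular 12-gon of circumradius 6 (constant along its height) (perimeter = 2·12·6.000·sin(180°/12) = 37.27 mm); the cube at (-3, -4) does not reach this height (z outside [10.5, 22]); Combining (union): the 2 present regions are separate (no shared area or edge), so areas and boundary lengths simply add and each stays a separate island — boundary = 60.04 mm. So its perimeter = 60.04 mm. Layer 52 is larger (105.57 vs 60.04 mm).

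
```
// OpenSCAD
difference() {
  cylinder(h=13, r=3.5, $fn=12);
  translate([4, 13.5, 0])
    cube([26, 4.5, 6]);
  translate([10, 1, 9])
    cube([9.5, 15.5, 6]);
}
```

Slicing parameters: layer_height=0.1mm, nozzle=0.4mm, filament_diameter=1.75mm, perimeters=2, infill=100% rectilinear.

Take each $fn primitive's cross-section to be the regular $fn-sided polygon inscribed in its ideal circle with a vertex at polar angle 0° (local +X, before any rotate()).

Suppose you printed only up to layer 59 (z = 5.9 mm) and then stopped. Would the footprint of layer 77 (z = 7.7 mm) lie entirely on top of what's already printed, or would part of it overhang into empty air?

Compare the two slices. At z = 5.9: the cylinder: section is a regular 12-gon, circumradius r=3.5 (area = (12/2)·3.500²·sin(360°/12) = 36.75 mm²); the cube at (4, 13.5) (footprint 26×4.5) is included at this height (area 117.00 mm²); the cube at (10, 1) is not intersected at this z (z outside [9, 15]); After the difference (first − rest): starting from the r=3.5 cylinder (36.75 mm²), the 26×4.5 cube at (4, 13.5) misses the remaining region (no effect) — area = 36.75 mm². At z = 7.7: the cylinder: section is a regular 12-gon, circumradius r=3.5 (area = (12/2)·3.500²·sin(360°/12) = 36.75 mm²); the cube at (4, 13.5) is absent (z outside [0, 6]); the cube at (10, 1) does not reach this height (z outside [9, 15]); After the difference (first − rest): none of the subtracted shapes is present at this height, so the r=3.5 cylinder is unchanged — area = 36.75 mm². Checking containment: the cross-section at z = 7.7 is a subset of the cross-section at z = 5.9.

entirely on top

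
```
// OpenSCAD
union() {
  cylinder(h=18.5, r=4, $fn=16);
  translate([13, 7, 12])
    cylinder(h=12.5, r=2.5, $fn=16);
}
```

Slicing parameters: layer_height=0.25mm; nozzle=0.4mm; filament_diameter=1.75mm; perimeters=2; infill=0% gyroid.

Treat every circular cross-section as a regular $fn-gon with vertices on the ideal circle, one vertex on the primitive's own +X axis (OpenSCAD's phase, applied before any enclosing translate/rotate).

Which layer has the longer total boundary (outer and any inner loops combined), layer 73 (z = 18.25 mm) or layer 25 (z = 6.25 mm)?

layer 73 (z = 18.25 mm)

Layer 73 (z = 18.25): the cylinder: section is a regular 16-gon, circumradius r=4 (perimeter = 2·16·4.000·sin(180°/16) = 24.97 mm); the r=2.5 cylinder at (13, 7) contributes a regular 16-gon of circumradius 2.5 (perimeter = 2·16·2.500·sin(180°/16) = 15.61 mm); Taking the union: the 2 present regions are separate (no shared area or edge), so areas and boundary lengths simply add and each stays a separate island — boundary = 40.58 mm. So its perimeter = 40.58 mm. Layer 25 (z = 6.25): the cylinder: section is a regular 16-gon, circumradius r=4 (perimeter = 2·16·4.000·sin(180°/16) = 24.97 mm); the cylinder at (13, 7) is not intersected at this z (z outside [12, 24.5]); Taking the union: only the r=4 cylinder is present, so the union is just that shape — boundary = 24.97 mm. So its perimeter = 24.97 mm. Layer 73 is larger (40.58 vs 24.97 mm).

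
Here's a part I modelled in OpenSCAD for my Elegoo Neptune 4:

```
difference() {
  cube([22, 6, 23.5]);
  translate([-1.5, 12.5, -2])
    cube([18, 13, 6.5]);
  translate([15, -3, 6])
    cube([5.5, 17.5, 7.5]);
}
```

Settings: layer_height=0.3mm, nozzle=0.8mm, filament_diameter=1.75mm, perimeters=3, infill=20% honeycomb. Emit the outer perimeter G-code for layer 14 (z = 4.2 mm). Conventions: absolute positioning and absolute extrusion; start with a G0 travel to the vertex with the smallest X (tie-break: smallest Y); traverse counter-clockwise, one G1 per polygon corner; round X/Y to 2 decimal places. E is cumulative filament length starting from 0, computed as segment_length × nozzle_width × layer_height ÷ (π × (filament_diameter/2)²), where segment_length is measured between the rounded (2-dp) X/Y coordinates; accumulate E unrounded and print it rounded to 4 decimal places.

At z = 4.2 mm: the cube is present — its section is the full 22×6 rectangle; the cube at (-1.5, 12.5) is present — its section is the full 18×13 rectangle; the cube at (15, -3) does not reach this height (z outside [6, 13.5]); After the difference (first − rest): starting from the 22×6 cube, the 18×13 cube at (-1.5, 12.5) misses the remaining region (no effect) — 1 connected region. The outline is a single polygon with 4 vertices. Extrusion per mm of travel: 0.8 × 0.3 / (π × 0.875²) = 0.099780. Accumulating E over each segment gives final E = 5.5877.

G0 X0.00 Y0.00 Z4.20
G1 X22.00 Y0.00 E2.1952
G1 X22.00 Y6.00 E2.7939
G1 X0.00 Y6.00 E4.9890
G1 X0.00 Y0.00 E5.5877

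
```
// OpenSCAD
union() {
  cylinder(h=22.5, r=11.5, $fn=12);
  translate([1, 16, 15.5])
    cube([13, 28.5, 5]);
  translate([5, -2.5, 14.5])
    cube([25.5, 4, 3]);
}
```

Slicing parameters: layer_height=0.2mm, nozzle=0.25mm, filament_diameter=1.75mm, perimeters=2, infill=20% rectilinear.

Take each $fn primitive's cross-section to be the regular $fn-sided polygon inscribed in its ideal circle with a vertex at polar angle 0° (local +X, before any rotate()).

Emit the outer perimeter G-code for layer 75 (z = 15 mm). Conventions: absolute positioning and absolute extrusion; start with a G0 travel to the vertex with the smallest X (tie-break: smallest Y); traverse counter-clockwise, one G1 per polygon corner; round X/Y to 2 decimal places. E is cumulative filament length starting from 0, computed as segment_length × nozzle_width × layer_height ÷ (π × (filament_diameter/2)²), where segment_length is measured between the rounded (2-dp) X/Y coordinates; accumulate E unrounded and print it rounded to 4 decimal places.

G0 X-11.50 Y0.00 Z15.00
G1 X-9.96 Y-5.75 E0.1237
G1 X-5.75 Y-9.96 E0.2475
G1 X0.00 Y-11.50 E0.3712
G1 X5.75 Y-9.96 E0.4950
G1 X9.96 Y-5.75 E0.6188
G1 X10.83 Y-2.50 E0.6887
G1 X30.50 Y-2.50 E1.0976
G1 X30.50 Y1.50 E1.1807
G1 X11.10 Y1.50 E1.5840
G1 X9.96 Y5.75 E1.6755
G1 X5.75 Y9.96 E1.7993
G1 X0.00 Y11.50 E1.9230
G1 X-5.75 Y9.96 E2.0467
G1 X-9.96 Y5.75 E2.1705
G1 X-11.50 Y0.00 E2.2942

At z = 15 mm: the cylinder: section is a regular 12-gon, circumradius r=11.5; the cube at (1, 16) is not intersected at this z (z outside [15.5, 20.5]); the 25.5×4 cube at (5, -2.5) contributes its full rectangle; Taking the union: the regions partially overlap (shared area 24.86 mm²), so overlapping operands fuse into one piece — 1 connected region. The outline is a single polygon with 15 vertices. Extrusion per mm of travel: 0.25 × 0.2 / (π × 0.875²) = 0.020788. Accumulating E over each segment gives final E = 2.2942.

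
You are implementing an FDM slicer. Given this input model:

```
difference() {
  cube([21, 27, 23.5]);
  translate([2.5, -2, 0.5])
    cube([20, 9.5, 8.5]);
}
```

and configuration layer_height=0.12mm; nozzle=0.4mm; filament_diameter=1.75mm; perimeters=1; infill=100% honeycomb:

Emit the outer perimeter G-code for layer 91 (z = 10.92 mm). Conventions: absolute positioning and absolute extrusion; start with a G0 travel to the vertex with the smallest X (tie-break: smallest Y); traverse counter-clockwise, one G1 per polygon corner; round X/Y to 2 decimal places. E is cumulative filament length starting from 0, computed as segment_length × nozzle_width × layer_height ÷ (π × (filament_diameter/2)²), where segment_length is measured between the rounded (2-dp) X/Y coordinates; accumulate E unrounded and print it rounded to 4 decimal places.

At z = 10.92 mm: the cube is present — its section is the full 21×27 rectangle; the cube at (2.5, -2) does not reach this height (z outside [0.5, 9]); Taking the first minus the rest: none of the subtracted shapes is present at this height, so the 21×27 cube is unchanged — 1 connected region. The outline is a single polygon with 4 vertices. Extrusion per mm of travel: 0.4 × 0.12 / (π × 0.875²) = 0.019956. Accumulating E over each segment gives final E = 1.9158.

G0 X0.00 Y0.00 Z10.92
G1 X21.00 Y0.00 E0.4191
G1 X21.00 Y27.00 E0.9579
G1 X0.00 Y27.00 E1.3770
G1 X0.00 Y0.00 E1.9158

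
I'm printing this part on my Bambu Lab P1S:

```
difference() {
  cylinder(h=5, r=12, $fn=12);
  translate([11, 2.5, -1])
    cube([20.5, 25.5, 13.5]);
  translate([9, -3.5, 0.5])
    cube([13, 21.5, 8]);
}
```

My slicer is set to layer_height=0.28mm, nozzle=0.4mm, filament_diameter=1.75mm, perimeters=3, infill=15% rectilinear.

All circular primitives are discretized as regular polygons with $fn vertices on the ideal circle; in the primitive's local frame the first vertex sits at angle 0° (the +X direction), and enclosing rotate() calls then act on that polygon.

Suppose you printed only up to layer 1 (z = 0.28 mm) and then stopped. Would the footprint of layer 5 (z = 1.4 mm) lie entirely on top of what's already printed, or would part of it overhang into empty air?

entirely on top

Compare the two slices. At z = 0.28: the cylinder: section is a regular 12-gon, circumradius r=12 (area = (12/2)·12.000²·sin(360°/12) = 432.00 mm²); the cube at (11, 2.5) is present — its section is the full 20.5×25.5 rectangle (area 522.75 mm²); the cube at (9, -3.5) is absent (z outside [0.5, 8.5]); Taking the first minus the rest: starting from the r=12 cylinder (432.00 mm²), the 20.5×25.5 cube at (11, 2.5) partially overlaps it — only the 0.20 mm² overlap (of its 522.75 mm²) is removed, clipping the outline — area = 431.80 mm². At z = 1.4: the cylinder: section is a regular 12-gon, circumradius r=12 (area = (12/2)·12.000²·sin(360°/12) = 432.00 mm²); the cube at (11, 2.5) is present — its section is the full 20.5×25.5 rectangle (area 522.75 mm²); the cube at (9, -3.5) (footprint 13×21.5) is included at this height (area 279.50 mm²); After the difference (first − rest): starting from the r=12 cylinder (432.00 mm²), the 20.5×25.5 cube at (11, 2.5) partially overlaps it — only the 0.20 mm² overlap (of its 522.75 mm²) is removed, clipping the outline; the 13×21.5 cube at (9, -3.5) partially overlaps it — only the 22.80 mm² overlap (of its 279.50 mm²) is removed, clipping the outline — area = 409.00 mm². Checking containment: the cross-section at z = 1.4 is a subset of the cross-section at z = 0.28.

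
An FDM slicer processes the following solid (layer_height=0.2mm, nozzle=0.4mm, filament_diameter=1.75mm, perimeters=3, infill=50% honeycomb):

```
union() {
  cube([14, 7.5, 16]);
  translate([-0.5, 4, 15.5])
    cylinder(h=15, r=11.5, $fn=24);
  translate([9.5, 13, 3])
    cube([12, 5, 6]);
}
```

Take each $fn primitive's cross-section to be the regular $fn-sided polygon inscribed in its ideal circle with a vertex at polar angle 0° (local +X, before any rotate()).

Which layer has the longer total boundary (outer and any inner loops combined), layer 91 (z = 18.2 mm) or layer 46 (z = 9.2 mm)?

layer 91 (z = 18.2 mm)

Layer 91 (z = 18.2): the cube does not reach this height (z outside [0, 16]); the r=11.5 cylinder at (-0.5, 4) gives a regular 24-gon of circumradius 11.5 (constant along its height) (perimeter = 2·24·11.500·sin(180°/24) = 72.05 mm); the cube at (9.5, 13) is not intersected at this z (z outside [3, 9]); Taking the union: only the r=11.5 cylinder at (-0.5, 4) is present, so the union is just that shape — boundary = 72.05 mm. So its perimeter = 72.05 mm. Layer 46 (z = 9.2): the cube (footprint 14×7.5) is included at this height (perimeter 43.00 mm); the cylinder at (-0.5, 4) is absent (z outside [15.5, 30.5]); the cube at (9.5, 13) is absent (z outside [3, 9]); Combining (union): only the 14×7.5 cube is present, so the union is just that shape — boundary = 43.00 mm. So its perimeter = 43.00 mm. Layer 91 is larger (72.05 vs 43.00 mm).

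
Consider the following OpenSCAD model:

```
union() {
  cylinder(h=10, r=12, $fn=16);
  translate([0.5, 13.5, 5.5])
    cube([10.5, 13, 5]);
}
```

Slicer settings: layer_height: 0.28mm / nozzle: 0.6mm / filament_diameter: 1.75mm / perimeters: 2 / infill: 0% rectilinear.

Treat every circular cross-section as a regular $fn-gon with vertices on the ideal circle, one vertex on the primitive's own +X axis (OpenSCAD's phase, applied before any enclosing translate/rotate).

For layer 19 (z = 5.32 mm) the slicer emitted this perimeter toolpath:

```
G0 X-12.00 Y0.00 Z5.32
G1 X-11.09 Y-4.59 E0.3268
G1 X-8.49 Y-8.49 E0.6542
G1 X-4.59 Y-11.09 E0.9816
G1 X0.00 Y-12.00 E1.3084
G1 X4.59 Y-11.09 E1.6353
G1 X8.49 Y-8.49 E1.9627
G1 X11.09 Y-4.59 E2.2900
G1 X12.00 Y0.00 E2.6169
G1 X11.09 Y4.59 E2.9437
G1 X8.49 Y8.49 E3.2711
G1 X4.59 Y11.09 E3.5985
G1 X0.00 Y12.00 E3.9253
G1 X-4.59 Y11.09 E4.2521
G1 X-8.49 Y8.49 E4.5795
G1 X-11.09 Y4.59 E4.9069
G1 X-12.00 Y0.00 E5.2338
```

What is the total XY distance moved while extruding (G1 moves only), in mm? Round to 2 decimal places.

Sum the Euclidean lengths of each G1 segment: total = 74.93 mm.

74.93 mm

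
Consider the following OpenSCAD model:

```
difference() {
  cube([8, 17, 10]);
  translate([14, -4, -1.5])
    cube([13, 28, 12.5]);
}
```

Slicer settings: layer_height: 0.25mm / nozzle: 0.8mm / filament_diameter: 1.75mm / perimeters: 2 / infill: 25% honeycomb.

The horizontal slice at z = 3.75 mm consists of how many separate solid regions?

At z = 3.75 mm: the cube (footprint 8×17) is included at this height; the cube at (14, -4) is present — its section is the full 13×28 rectangle; After the difference (first − rest): starting from the 8×17 cube, the 13×28 cube at (14, -4) misses the remaining region (no effect) — 1 connected region. The result has 1 disconnected region.

1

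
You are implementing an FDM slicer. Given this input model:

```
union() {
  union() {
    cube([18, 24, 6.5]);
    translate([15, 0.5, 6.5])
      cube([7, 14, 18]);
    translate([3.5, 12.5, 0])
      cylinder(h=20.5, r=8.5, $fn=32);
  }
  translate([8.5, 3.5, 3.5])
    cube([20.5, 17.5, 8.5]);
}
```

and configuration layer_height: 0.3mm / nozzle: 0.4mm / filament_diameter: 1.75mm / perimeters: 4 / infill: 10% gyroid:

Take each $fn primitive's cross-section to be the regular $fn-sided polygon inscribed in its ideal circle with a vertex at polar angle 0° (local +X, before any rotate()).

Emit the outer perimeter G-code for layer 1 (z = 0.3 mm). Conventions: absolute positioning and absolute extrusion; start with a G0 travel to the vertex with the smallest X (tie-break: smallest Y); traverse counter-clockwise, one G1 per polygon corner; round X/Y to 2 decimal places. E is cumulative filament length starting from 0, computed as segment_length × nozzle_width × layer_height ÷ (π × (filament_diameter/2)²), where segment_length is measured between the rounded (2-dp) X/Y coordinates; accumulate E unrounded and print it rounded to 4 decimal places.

At z = 0.3 mm: the cube (footprint 18×24) is included at this height; the cube at (15, 0.5) is absent (z outside [6.5, 24.5]); the r=8.5 cylinder at (3.5, 12.5) gives a regular 32-gon of circumradius 8.5 (constant along its height); Taking the union: the regions partially overlap (shared area 170.35 mm²), so overlapping operands fuse into one piece — 1 connected region; the cube at (8.5, 3.5) is absent (z outside [3.5, 12]); Merging all regions: only the result so far is present, so the union is just that shape — 1 connected region. The outline is a single polygon with 17 vertices. Extrusion per mm of travel: 0.4 × 0.3 / (π × 0.875²) = 0.049890. Accumulating E over each segment gives final E = 4.3901.

G0 X-5.00 Y12.50 Z0.30
G1 X-4.84 Y10.84 E0.0832
G1 X-4.35 Y9.25 E0.1662
G1 X-3.57 Y7.78 E0.2492
G1 X-2.51 Y6.49 E0.3325
G1 X-1.22 Y5.43 E0.4158
G1 X0.00 Y4.78 E0.4848
G1 X0.00 Y0.00 E0.7233
G1 X18.00 Y0.00 E1.6213
G1 X18.00 Y24.00 E2.8187
G1 X0.00 Y24.00 E3.7167
G1 X0.00 Y20.22 E3.9053
G1 X-1.22 Y19.57 E3.9742
G1 X-2.51 Y18.51 E4.0575
G1 X-3.57 Y17.22 E4.1408
G1 X-4.35 Y15.75 E4.2239
G1 X-4.84 Y14.16 E4.3069
G1 X-5.00 Y12.50 E4.3901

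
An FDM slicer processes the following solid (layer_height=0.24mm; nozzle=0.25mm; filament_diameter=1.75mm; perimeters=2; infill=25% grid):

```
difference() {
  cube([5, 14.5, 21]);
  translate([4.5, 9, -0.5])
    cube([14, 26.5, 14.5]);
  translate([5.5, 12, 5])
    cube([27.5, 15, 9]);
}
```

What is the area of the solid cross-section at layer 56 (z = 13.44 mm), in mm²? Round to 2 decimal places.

At z = 13.44 mm: the 5×14.5 cube contributes its full rectangle (area 72.50 mm²); the cube at (4.5, 9) (footprint 14×26.5) is included at this height (area 371.00 mm²); the cube at (5.5, 12) (footprint 27.5×15) is included at this height (area 412.50 mm²); Taking the first minus the rest: starting from the 5×14.5 cube (72.50 mm²), the 14×26.5 cube at (4.5, 9) partially overlaps it — only the 2.75 mm² overlap (of its 371.00 mm²) is removed, clipping the outline; the 27.5×15 cube at (5.5, 12) misses the remaining region (no effect) — area = 69.75 mm². Overall, the cross-section is a single solid region. Net area = 69.75 mm².

69.75 mm²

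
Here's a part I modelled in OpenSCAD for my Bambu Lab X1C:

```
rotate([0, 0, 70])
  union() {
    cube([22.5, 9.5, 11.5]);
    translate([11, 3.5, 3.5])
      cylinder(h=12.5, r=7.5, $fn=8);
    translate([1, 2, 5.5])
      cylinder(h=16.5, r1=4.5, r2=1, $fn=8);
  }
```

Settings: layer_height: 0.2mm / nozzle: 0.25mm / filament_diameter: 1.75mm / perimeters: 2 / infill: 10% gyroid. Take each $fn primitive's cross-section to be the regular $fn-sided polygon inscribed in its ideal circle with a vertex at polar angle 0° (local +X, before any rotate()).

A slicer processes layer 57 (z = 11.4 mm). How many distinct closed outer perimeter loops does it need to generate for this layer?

At z = 11.4 mm: the cube is present — its section is the full 22.5×9.5 rectangle; the cylinder at (11, 3.5): section is a regular 8-gon, circumradius r=7.5; the cone at (1, 2): at t=0.358 of its height the radius interpolates to r₁+(r₂−r₁)t = 3.248, giving a regular 8-gon of that circumradius; Merging all regions: the regions partially overlap (shared area 139.72 mm²), so overlapping operands fuse into one piece — 1 connected region; (rotated 70° about Z; rotation is an isometry so areas/perimeters/island counts are preserved). The result has 1 disconnected region.

1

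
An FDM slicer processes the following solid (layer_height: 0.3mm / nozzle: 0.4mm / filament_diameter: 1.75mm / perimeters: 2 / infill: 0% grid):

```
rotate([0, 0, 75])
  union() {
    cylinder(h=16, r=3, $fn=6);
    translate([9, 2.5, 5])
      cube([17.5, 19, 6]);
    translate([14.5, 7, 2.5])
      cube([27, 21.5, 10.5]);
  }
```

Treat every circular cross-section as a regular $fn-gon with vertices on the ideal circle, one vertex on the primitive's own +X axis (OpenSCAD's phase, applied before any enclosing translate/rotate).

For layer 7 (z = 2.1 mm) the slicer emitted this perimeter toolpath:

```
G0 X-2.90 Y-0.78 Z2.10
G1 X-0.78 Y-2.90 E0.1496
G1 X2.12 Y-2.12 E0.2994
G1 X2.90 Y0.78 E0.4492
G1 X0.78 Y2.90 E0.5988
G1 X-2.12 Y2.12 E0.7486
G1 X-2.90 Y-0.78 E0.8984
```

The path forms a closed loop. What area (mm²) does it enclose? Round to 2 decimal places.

Apply the shoelace formula to the sequence of (X, Y) vertices; enclosed area = 23.40 mm².

23.40 mm²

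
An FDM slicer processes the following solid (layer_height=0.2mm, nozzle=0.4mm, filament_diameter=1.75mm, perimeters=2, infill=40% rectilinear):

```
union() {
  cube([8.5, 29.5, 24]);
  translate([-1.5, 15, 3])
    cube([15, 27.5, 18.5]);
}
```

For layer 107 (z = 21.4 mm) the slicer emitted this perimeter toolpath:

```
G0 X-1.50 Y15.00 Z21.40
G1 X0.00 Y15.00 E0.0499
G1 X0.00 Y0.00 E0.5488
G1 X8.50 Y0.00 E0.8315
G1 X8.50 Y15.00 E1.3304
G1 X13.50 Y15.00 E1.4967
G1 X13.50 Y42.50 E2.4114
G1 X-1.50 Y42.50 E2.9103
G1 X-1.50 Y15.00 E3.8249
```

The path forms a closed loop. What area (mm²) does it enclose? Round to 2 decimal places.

Apply the shoelace formula to the sequence of (X, Y) vertices; enclosed area = 540.00 mm².

540.00 mm²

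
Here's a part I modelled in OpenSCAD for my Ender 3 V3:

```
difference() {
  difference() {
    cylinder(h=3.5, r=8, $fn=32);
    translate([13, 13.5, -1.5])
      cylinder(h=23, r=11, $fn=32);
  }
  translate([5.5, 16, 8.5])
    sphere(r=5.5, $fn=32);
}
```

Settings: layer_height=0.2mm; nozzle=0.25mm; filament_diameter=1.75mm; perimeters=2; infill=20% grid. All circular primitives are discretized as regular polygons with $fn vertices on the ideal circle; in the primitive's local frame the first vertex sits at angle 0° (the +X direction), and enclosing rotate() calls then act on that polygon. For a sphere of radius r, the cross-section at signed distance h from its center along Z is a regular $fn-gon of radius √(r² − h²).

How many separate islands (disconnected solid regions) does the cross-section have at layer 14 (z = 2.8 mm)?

At z = 2.8 mm: the r=8 cylinder contributes a regular 32-gon of circumradius 8; the r=11 cylinder at (13, 13.5) contributes a regular 32-gon of circumradius 11; Taking the first minus the rest: starting from the r=8 cylinder, the r=11 cylinder at (13, 13.5) partially overlaps it — only the 0.34 mm² overlap (of its 377.69 mm²) is removed, clipping the outline — 1 connected region; the sphere at (5.5, 16) does not reach this height (|z−center|=5.700 > r=5.5); After the difference (first − rest): none of the subtracted shapes is present at this height, so that combined region is unchanged — 1 connected region. Overall, the cross-section is a single solid region. Island count = 1.

1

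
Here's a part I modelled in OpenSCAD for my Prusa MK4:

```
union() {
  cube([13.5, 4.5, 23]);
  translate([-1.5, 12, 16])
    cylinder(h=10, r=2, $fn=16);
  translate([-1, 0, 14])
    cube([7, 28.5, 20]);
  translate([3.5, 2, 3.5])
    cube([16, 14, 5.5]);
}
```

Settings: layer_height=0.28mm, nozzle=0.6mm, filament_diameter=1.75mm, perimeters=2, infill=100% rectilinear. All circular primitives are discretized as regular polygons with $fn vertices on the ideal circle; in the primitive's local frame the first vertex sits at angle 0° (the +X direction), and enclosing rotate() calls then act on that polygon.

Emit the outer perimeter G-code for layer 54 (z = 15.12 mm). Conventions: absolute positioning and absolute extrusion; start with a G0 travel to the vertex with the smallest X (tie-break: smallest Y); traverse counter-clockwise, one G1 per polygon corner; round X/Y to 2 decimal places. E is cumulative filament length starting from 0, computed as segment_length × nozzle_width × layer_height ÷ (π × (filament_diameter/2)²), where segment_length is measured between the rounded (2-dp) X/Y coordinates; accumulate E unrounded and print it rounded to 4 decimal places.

At z = 15.12 mm: the 13.5×4.5 cube contributes its full rectangle; the cylinder at (-1.5, 12) does not reach this height (z outside [16, 26]); the cube at (-1, 0) (footprint 7×28.5) is included at this height; the cube at (3.5, 2) does not reach this height (z outside [3.5, 9]); Combining (union): the regions partially overlap (shared area 27.00 mm²), so overlapping operands fuse into one piece — 1 connected region. The outline is a single polygon with 6 vertices. Extrusion per mm of travel: 0.6 × 0.28 / (π × 0.875²) = 0.069846. Accumulating E over each segment gives final E = 6.0068.

G0 X-1.00 Y0.00 Z15.12
G1 X13.50 Y0.00 E1.0128
G1 X13.50 Y4.50 E1.3271
G1 X6.00 Y4.50 E1.8509
G1 X6.00 Y28.50 E3.5272
G1 X-1.00 Y28.50 E4.0162
G1 X-1.00 Y0.00 E6.0068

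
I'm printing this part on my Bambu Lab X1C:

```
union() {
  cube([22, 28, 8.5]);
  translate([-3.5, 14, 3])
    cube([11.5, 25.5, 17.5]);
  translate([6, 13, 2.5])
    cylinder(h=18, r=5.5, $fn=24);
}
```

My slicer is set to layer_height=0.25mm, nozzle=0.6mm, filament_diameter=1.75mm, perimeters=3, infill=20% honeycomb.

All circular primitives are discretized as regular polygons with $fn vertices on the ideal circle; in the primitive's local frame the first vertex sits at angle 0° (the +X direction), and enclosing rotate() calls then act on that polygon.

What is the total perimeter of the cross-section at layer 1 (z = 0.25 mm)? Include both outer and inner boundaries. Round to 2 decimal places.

100.00 mm

At z = 0.25 mm: the cube is present — its section is the full 22×28 rectangle (perimeter 100.00 mm); the cube at (-3.5, 14) is absent (z outside [3, 20.5]); the cylinder at (6, 13) does not reach this height (z outside [2.5, 20.5]); Combining (union): only the 22×28 cube is present, so the union is just that shape — boundary = 100.00 mm. Overall, the cross-section is a single solid region. Total boundary length (outer) = 100.00 mm.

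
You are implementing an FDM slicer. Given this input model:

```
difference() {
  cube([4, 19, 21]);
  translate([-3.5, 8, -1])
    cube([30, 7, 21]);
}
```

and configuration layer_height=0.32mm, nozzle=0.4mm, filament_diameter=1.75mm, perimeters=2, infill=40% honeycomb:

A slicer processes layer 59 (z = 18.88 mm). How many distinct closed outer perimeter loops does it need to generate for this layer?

2

At z = 18.88 mm: the cube is present — its section is the full 4×19 rectangle; the cube at (-3.5, 8) (footprint 30×7) is included at this height; Subtracting the remaining from the first: starting from the 4×19 cube, the 30×7 cube at (-3.5, 8) partially overlaps it — only the 28.00 mm² overlap (of its 210.00 mm²) is removed, clipping the outline — 2 connected regions. The result has 2 disconnected regions.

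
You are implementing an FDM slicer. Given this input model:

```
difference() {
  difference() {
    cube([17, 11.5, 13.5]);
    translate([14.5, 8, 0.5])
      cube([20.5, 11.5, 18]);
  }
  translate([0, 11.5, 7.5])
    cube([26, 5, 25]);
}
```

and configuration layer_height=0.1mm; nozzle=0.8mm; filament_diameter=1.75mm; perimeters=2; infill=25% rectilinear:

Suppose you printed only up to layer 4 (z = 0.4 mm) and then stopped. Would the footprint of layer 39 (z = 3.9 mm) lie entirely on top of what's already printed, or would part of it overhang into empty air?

Compare the two slices. At z = 0.4: the cube (footprint 17×11.5) is included at this height (area 195.50 mm²); the cube at (14.5, 8) does not reach this height (z outside [0.5, 18.5]); After the difference (first − rest): none of the subtracted shapes is present at this height, so the 17×11.5 cube is unchanged — area = 195.50 mm²; the cube at (0, 11.5) is absent (z outside [7.5, 32.5]); Taking the first minus the rest: none of the subtracted shapes is present at this height, so that combined region is unchanged — area = 195.50 mm². At z = 3.9: the cube (footprint 17×11.5) is included at this height (area 195.50 mm²); the 20.5×11.5 cube at (14.5, 8) contributes its full rectangle (area 235.75 mm²); Taking the first minus the rest: starting from the 17×11.5 cube (195.50 mm²), the 20.5×11.5 cube at (14.5, 8) partially overlaps it — only the 8.75 mm² overlap (of its 235.75 mm²) is removed, clipping the outline — area = 186.75 mm²; the cube at (0, 11.5) is absent (z outside [7.5, 32.5]); Subtracting the remaining from the first: none of the subtracted shapes is present at this height, so the result so far is unchanged — area = 186.75 mm². Checking containment: the cross-section at z = 3.9 is a subset of the cross-section at z = 0.4.

entirely on top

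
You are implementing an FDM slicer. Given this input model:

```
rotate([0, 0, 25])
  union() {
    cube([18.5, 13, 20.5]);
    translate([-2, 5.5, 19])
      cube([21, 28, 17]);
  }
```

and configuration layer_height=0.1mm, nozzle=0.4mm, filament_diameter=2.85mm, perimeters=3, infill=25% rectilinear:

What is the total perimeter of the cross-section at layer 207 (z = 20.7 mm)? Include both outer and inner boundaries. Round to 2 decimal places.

98.00 mm

At z = 20.7 mm: the cube is not intersected at this z (z outside [0, 20.5]); the 21×28 cube at (-2, 5.5) contributes its full rectangle (perimeter 98.00 mm); Merging all regions: only the 21×28 cube at (-2, 5.5) is present, so the union is just that shape — boundary = 98.00 mm; (rotated 25° about Z; rotation is an isometry so areas/perimeters/island counts are preserved). Overall, the cross-section is a single solid region. Total boundary length (outer) = 98.00 mm.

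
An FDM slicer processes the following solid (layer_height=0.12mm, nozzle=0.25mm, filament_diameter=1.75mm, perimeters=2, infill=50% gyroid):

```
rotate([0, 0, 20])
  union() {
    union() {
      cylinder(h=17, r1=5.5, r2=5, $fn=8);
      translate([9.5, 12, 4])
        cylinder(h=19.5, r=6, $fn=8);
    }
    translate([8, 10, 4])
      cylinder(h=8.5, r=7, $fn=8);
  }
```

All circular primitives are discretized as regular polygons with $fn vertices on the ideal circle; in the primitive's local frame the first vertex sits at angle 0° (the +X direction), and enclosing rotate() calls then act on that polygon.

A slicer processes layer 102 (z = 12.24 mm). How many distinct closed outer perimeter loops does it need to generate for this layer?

At z = 12.24 mm: the cone contributes a regular 8-gon of circumradius 5.140 (interpolated between r1=5.5 and r2=5 at t=0.720); the cylinder at (9.5, 12): section is a regular 8-gon, circumradius r=6; Combining (union): the 2 present regions are separate (no shared area or edge), so areas and boundary lengths simply add and each stays a separate island — 2 connected regions; the r=7 cylinder at (8, 10) gives a regular 8-gon of circumradius 7 (constant along its height); Taking the union: the regions partially overlap (shared area 87.17 mm²), so overlapping operands fuse into one piece — 2 connected regions; (whole slice rotated 20° about Z — lengths, areas and connectivity unchanged). The result has 2 disconnected regions.

2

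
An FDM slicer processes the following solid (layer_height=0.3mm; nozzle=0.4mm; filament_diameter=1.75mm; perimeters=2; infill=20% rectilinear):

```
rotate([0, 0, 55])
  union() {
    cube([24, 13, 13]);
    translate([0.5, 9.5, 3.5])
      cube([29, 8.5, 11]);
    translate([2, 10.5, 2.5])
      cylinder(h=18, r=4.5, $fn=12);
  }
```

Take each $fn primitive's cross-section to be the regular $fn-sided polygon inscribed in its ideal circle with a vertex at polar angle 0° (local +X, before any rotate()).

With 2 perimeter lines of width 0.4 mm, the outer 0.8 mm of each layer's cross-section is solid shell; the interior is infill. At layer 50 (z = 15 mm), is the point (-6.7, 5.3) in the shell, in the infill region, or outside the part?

At z = 15 mm: the cube is not intersected at this z (z outside [0, 13]); the cube at (0.5, 9.5) is absent (z outside [3.5, 14.5]); the r=4.5 cylinder at (2, 10.5) contributes a regular 12-gon of circumradius 4.5; Taking the union: only the r=4.5 cylinder at (2, 10.5) is present, so the union is just that shape — 1 connected region; (rotated 55° about Z; rotation is an isometry so areas/perimeters/island counts are preserved). Overall, the cross-section is a single solid region. Undo the 55° rotation: the query point maps to (0.499, 8.528) in the un-rotated model frame. The nearest boundary edge runs (-1.90, 8.25)→(-0.25, 6.60); distance from the point to it = 1.89 mm. The point is inside the cross-section and 1.89 mm from the nearest boundary — more than the 0.8 mm shell width (2 × 0.4), so it's in the infill interior.

infill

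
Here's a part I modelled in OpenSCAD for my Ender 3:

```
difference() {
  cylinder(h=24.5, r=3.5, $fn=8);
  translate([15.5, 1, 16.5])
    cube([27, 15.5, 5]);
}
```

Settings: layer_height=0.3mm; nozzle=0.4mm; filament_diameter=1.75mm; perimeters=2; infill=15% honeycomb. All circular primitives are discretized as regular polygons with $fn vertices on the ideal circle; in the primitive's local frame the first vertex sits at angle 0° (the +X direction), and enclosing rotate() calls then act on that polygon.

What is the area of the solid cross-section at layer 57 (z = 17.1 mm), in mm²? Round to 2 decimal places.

34.65 mm²

At z = 17.1 mm: the cylinder: section is a regular 8-gon, circumradius r=3.5 (area = (8/2)·3.500²·sin(360°/8) = 34.65 mm²); the cube at (15.5, 1) (footprint 27×15.5) is included at this height (area 418.50 mm²); Taking the first minus the rest: starting from the r=3.5 cylinder (34.65 mm²), the 27×15.5 cube at (15.5, 1) misses the remaining region (no effect) — area = 34.65 mm². Overall, the cross-section is a single solid region. Net area = 34.65 mm².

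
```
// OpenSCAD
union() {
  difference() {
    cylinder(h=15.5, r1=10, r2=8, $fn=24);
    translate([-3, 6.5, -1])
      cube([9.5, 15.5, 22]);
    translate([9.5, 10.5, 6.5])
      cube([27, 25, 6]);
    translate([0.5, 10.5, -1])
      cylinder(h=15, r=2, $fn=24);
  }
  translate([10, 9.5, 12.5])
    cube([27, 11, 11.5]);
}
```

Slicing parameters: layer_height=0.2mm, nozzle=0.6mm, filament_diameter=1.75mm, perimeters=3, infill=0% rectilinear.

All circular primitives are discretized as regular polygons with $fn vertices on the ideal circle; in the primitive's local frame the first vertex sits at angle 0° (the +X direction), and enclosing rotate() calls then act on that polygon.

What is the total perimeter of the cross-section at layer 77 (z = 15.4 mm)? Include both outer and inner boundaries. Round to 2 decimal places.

At z = 15.4 mm: the cone: at t=0.994 of its height the radius interpolates to r₁+(r₂−r₁)t = 8.013, giving a regular 24-gon of that circumradius (perimeter = 2·24·8.013·sin(180°/24) = 50.20 mm); the cube at (-3, 6.5) is present — its section is the full 9.5×15.5 rectangle (perimeter 50.00 mm); the cube at (9.5, 10.5) is absent (z outside [6.5, 12.5]); the cylinder at (0.5, 10.5) is absent (z outside [-1, 14]); Subtracting the remaining from the first: starting from the cone, the 9.5×15.5 cube at (-3, 6.5) partially overlaps it — only the 8.43 mm² overlap (of its 147.25 mm²) is removed, clipping the outline — boundary = 50.64 mm; the 27×11 cube at (10, 9.5) contributes its full rectangle (perimeter 76.00 mm); Taking the union: the 2 present regions are separate (no shared area or edge), so areas and boundary lengths simply add and each stays a separate island — boundary = 126.64 mm. Overall, the cross-section has 2 separate islands. Total boundary length (outer) = 126.64 mm.

126.64 mm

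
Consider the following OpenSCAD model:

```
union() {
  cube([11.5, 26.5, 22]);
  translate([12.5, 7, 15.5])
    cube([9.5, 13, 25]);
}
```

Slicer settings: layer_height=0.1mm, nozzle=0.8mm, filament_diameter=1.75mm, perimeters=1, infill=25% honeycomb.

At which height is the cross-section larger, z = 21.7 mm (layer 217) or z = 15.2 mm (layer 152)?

layer 217 (z = 21.7 mm)

Layer 217 (z = 21.7): the 11.5×26.5 cube contributes its full rectangle (area 304.75 mm²); the cube at (12.5, 7) is present — its section is the full 9.5×13 rectangle (area 123.50 mm²); Merging all regions: the 2 present regions are separate (no shared area or edge), so areas and boundary lengths simply add and each stays a separate island — area = 428.25 mm². So its area = 428.25 mm². Layer 152 (z = 15.2): the cube (footprint 11.5×26.5) is included at this height (area 304.75 mm²); the cube at (12.5, 7) is not intersected at this z (z outside [15.5, 40.5]); Combining (union): only the 11.5×26.5 cube is present, so the union is just that shape — area = 304.75 mm². So its area = 304.75 mm². Layer 217 is larger (428.25 vs 304.75 mm²).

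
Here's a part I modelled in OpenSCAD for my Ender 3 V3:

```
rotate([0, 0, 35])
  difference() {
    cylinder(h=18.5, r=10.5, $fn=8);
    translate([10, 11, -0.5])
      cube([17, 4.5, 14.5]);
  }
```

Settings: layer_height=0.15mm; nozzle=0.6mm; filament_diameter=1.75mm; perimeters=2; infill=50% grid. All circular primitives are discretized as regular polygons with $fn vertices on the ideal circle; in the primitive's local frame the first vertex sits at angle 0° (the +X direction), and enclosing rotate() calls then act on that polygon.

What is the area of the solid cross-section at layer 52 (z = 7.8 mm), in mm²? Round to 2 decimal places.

At z = 7.8 mm: the cylinder: section is a regular 8-gon, circumradius r=10.5 (area = (8/2)·10.500²·sin(360°/8) = 311.83 mm²); the 17×4.5 cube at (10, 11) contributes its full rectangle (area 76.50 mm²); Taking the first minus the rest: starting from the r=10.5 cylinder (311.83 mm²), the 17×4.5 cube at (10, 11) misses the remaining region (no effect) — area = 311.83 mm²; (whole slice rotated 35° about Z — lengths, areas and connectivity unchanged). Overall, the cross-section is a single solid region. Net area = 311.83 mm².

311.83 mm²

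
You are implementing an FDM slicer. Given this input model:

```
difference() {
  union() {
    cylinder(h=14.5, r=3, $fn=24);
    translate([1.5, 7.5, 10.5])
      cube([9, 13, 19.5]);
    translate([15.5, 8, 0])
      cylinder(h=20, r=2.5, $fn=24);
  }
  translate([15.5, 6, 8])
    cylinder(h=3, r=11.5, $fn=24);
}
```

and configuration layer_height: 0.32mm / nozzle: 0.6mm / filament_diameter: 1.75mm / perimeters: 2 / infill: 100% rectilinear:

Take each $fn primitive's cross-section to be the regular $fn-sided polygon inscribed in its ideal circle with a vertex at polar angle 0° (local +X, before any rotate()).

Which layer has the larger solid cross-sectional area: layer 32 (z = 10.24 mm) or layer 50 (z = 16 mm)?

layer 50 (z = 16 mm)

Layer 32 (z = 10.24): the cylinder: section is a regular 24-gon, circumradius r=3 (area = (24/2)·3.000²·sin(360°/24) = 27.95 mm²); the cube at (1.5, 7.5) does not reach this height (z outside [10.5, 30]); the r=2.5 cylinder at (15.5, 8) contributes a regular 24-gon of circumradius 2.5 (area = (24/2)·2.500²·sin(360°/24) = 19.41 mm²); Taking the union: the 2 present regions are separate (no shared area or edge), so areas and boundary lengths simply add and each stays a separate island — area = 47.36 mm²; the r=11.5 cylinder at (15.5, 6) contributes a regular 24-gon of circumradius 11.5 (area = (24/2)·11.500²·sin(360°/24) = 410.75 mm²); Subtracting the remaining from the first: starting from that combined region (47.36 mm²), the r=11.5 cylinder at (15.5, 6) partially overlaps it — only the 19.41 mm² overlap (of its 410.75 mm²) is removed, clipping the outline — area = 27.95 mm². So its area = 27.95 mm². Layer 50 (z = 16): the cylinder is not intersected at this z (z outside [0, 14.5]); the 9×13 cube at (1.5, 7.5) contributes its full rectangle (area 117.00 mm²); the cylinder at (15.5, 8): section is a regular 24-gon, circumradius r=2.5 (area = (24/2)·2.500²·sin(360°/24) = 19.41 mm²); Merging all regions: the 2 present regions are separate (no shared area or edge), so areas and boundary lengths simply add and each stays a separate island — area = 136.41 mm²; the cylinder at (15.5, 6) does not reach this height (z outside [8, 11]); Subtracting the remaining from the first: none of the subtracted shapes is present at this height, so the result so far is unchanged — area = 136.41 mm². So its area = 136.41 mm². Layer 50 is larger (136.41 vs 27.95 mm²).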